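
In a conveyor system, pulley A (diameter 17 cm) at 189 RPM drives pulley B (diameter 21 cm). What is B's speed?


Given: D1 = 17 cm, w1 = 189 RPM, D2 = 21 cm
Using D1*w1 = D2*w2
w2 = D1*w1 / D2
w2 = 17*189 / 21
w2 = 3213 / 21
w2 = 153 RPM

153 RPM


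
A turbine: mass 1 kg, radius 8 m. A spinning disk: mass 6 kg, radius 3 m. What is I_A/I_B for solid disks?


Given: M1=1 kg, R1=8 m, M2=6 kg, R2=3 m
For a disk: I = (1/2)*M*R^2, so I_A/I_B = (M1*R1^2)/(M2*R2^2)
M1*R1^2 = 1*64 = 64
M2*R2^2 = 6*9 = 54
I_A/I_B = 64/54 = 32/27

32/27


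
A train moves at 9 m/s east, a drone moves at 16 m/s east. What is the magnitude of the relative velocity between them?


Given: v_A = 9 m/s east, v_B = 16 m/s east
Both move in the same direction; relative speed = |v_A - v_B|
|9 - 16| = |-7|
= 7 m/s

7 m/s


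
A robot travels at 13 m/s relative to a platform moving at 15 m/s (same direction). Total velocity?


Given: object velocity = 13 m/s, platform velocity = 15 m/s (same direction)
Using classical velocity addition: v_total = v_object + v_platform
v_total = 13 + 15
v_total = 28 m/s

28 m/s


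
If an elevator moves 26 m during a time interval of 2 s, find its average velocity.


Given: distance d = 26 m, time t = 2 s
Using v = d / t
v = 26 / 2
v = 13 m/s

13 m/s


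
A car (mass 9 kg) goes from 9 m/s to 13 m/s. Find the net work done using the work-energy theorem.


Given: m = 9 kg, v0 = 9 m/s, v = 13 m/s
Using W = (1/2)*m*(v^2 - v0^2)
v^2 = 13^2 = 169
v0^2 = 9^2 = 81
v^2 - v0^2 = 169 - 81 = 88
W = (1/2)*9*88 = 396 J

396 J


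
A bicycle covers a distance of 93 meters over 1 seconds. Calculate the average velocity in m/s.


Given: distance d = 93 m, time t = 1 s
Using v = d / t
v = 93 / 1
v = 93 m/s

93 m/s


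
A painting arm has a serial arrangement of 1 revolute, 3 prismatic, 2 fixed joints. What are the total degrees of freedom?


Given: serial robot with 1 revolute, 3 prismatic, 2 fixed joints
DOF contribution per joint type: revolute=1, prismatic=1, spherical=3, fixed=0
DOF = 1*1 + 3*1 + 2*0
DOF = 4

4


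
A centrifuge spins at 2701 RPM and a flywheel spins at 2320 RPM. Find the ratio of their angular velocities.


Given: RPM_A = 2701, RPM_B = 2320
omega = 2*pi*RPM/60, so omega_A/omega_B = RPM_A / RPM_B
omega_A/omega_B = 2701 / 2320
omega_A/omega_B = 2701/2320

2701/2320


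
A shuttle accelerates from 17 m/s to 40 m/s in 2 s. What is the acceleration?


Given: initial velocity v0 = 17 m/s, final velocity v = 40 m/s, time t = 2 s
Using a = (v - v0) / t
a = (40 - 17) / 2
a = 23 / 2
a = 23/2 m/s^2

23/2 m/s^2


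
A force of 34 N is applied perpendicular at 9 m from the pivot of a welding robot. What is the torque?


Given: F = 34 N, r = 9 m, angle = 90 deg (perpendicular)
Using tau = F * r * sin(90)
sin(90) = 1
tau = 34 * 9 * 1
tau = 306 Nm

306 Nm


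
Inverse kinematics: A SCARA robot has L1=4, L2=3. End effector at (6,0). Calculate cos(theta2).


Given: L1 = 4, L2 = 3, target (x, y) = (6, 0)
Using cos(theta2) = (x^2 + y^2 - L1^2 - L2^2) / (2*L1*L2)
x^2 + y^2 = 6^2 + 0 = 36
L1^2 + L2^2 = 16 + 9 = 25
Numerator = 36 - 25 = 11
Denominator = 2*4*3 = 24
cos(theta2) = 11/24 = 11/24

11/24


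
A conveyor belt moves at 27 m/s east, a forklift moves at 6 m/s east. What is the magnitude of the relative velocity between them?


Given: v_A = 27 m/s east, v_B = 6 m/s east
Both move in the same direction; relative speed = |v_A - v_B|
|27 - 6| = |21|
= 21 m/s

21 m/s


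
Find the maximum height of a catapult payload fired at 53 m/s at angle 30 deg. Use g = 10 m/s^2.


Given: v0 = 53 m/s, theta = 30 deg, g = 10 m/s^2
sin^2(30) = 1/4
Using H = v0^2 * sin^2(theta) / (2*g)
H = 53^2 * 1/4 / (2*10)
H = 2809 * 1/4 / 20
H = 2809/4 / 20
H = 2809/80 m

2809/80 m


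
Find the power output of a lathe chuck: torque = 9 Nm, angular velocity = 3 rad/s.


Given: tau = 9 Nm, omega = 3 rad/s
Using P = tau * omega
P = 9 * 3
P = 27 W

27 W


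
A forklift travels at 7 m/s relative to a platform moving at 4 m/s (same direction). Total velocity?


Given: object velocity = 7 m/s, platform velocity = 4 m/s (same direction)
Using classical velocity addition: v_total = v_object + v_platform
v_total = 7 + 4
v_total = 11 m/s

11 m/s


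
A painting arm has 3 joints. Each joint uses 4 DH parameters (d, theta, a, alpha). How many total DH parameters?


Given: 3 joints, 4 DH parameters per joint (d, theta, a, alpha)
Total DH parameters = number_of_joints * 4
Total = 3 * 4
Total = 12

12


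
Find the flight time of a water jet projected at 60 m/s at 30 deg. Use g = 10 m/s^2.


Given: v0 = 60 m/s, theta = 30 deg, g = 10 m/s^2
sin(30) = 1/2
Using T = 2*v0*sin(theta) / g
T = 2*60*1/2 / 10
T = 60 / 10
T = 6 s

6 s


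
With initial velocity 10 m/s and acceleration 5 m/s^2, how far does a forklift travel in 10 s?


Given: v0 = 10 m/s, a = 5 m/s^2, t = 10 s
Using s = v0*t + (1/2)*a*t^2
s = 10*10 + (1/2)*5*10^2
s = 100 + (1/2)*500
s = 100 + 250
s = 350

350 m


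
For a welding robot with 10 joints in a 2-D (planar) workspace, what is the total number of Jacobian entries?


Given: task space dimension = 2, joints = 10
Jacobian is a 2 x 10 matrix
Total entries = rows * columns
Total = 2 * 10
Total = 20

20


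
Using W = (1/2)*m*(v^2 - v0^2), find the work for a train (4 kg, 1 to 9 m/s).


Given: m = 4 kg, v0 = 1 m/s, v = 9 m/s
Using W = (1/2)*m*(v^2 - v0^2)
v^2 = 9^2 = 81
v0^2 = 1^2 = 1
v^2 - v0^2 = 81 - 1 = 80
W = (1/2)*4*80 = 160 J

160 J


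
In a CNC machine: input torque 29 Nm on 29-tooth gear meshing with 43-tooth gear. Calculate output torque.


Given: N1 = 29, N2 = 43, T1 = 29 Nm
Using T2/T1 = N2/N1
T2 = T1 * N2 / N1
T2 = 29 * 43 / 29
T2 = 1247 / 29
T2 = 43 Nm

43 Nm


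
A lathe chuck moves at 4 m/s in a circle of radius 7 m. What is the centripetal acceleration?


Given: v = 4 m/s, r = 7 m
Using a_c = v^2 / r
a_c = 4^2 / 7
a_c = 16 / 7
a_c = 16/7 m/s^2

16/7 m/s^2


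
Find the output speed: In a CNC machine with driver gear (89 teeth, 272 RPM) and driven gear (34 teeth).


Given: N1 = 89 teeth, w1 = 272 RPM, N2 = 34 teeth
Using N1*w1 = N2*w2
w2 = N1*w1 / N2
w2 = 89*272 / 34
w2 = 24208 / 34
w2 = 712 RPM

712 RPM


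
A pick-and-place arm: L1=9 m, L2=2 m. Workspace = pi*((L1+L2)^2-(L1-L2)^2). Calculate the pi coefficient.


Given: L1 = 9, L2 = 2
(L1+L2)^2 = (11)^2 = 121
(L1-L2)^2 = (7)^2 = 49
Difference = 121 - 49 = 72
This equals 4*L1*L2 = 4*9*2 = 72
Workspace area = 72*pi

72


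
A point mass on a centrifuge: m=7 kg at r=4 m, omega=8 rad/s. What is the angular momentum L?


Given: m = 7 kg, r = 4 m, omega = 8 rad/s
For a point mass: I = m*r^2
I = 7*4^2 = 7*16 = 112
L = I*omega = 112*8
L = 896 kg*m^2/s

896 kg*m^2/s


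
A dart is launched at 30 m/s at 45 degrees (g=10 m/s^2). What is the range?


Given: v0 = 30 m/s, theta = 45 deg, g = 10 m/s^2
sin(2*45) = sin(90) = 1
Using R = v0^2 * sin(2*theta) / g
R = 30^2 * 1 / 10
R = 900 / 10
R = 90 m

90 m


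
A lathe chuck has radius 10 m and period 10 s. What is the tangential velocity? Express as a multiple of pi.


Given: radius r = 10 m, period T = 10 s
Using v = 2*pi*r / T
v = 2*pi*10 / 10
v = 20*pi / 10
v = 2*pi m/s

2*pi m/s


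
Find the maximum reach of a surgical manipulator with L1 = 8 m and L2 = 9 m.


Given: L1 = 8 m, L2 = 9 m
For a 2-link planar arm, max reach = L1 + L2 (fully extended)
Max reach = 8 + 9
Max reach = 17 m

17 m


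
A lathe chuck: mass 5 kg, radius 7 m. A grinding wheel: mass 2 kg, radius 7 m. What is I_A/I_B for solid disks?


Given: M1=5 kg, R1=7 m, M2=2 kg, R2=7 m
For a disk: I = (1/2)*M*R^2, so I_A/I_B = (M1*R1^2)/(M2*R2^2)
M1*R1^2 = 5*49 = 245
M2*R2^2 = 2*49 = 98
I_A/I_B = 245/98 = 5/2

5/2


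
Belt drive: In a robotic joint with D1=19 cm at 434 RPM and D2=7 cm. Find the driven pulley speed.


Given: D1 = 19 cm, w1 = 434 RPM, D2 = 7 cm
Using D1*w1 = D2*w2
w2 = D1*w1 / D2
w2 = 19*434 / 7
w2 = 8246 / 7
w2 = 1178 RPM

1178 RPM


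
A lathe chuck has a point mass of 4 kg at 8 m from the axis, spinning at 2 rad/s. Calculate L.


Given: m = 4 kg, r = 8 m, omega = 2 rad/s
For a point mass: I = m*r^2
I = 4*8^2 = 4*64 = 256
L = I*omega = 256*2
L = 512 kg*m^2/s

512 kg*m^2/s


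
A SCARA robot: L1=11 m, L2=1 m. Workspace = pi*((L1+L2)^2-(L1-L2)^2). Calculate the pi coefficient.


Given: L1 = 11, L2 = 1
(L1+L2)^2 = (12)^2 = 144
(L1-L2)^2 = (10)^2 = 100
Difference = 144 - 100 = 44
This equals 4*L1*L2 = 4*11*1 = 44
Workspace area = 44*pi

44


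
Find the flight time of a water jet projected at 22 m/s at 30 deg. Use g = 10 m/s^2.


Given: v0 = 22 m/s, theta = 30 deg, g = 10 m/s^2
sin(30) = 1/2
Using T = 2*v0*sin(theta) / g
T = 2*22*1/2 / 10
T = 22 / 10
T = 11/5 s

11/5 s


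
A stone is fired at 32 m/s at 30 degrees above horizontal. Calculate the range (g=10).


Given: v0 = 32 m/s, theta = 30 deg, g = 10 m/s^2
sin(2*30) = sin(60) = sqrt(3)/2
Using R = v0^2 * sin(2*theta) / g
R = 32^2 * (sqrt(3)/2) / 10
R = 1024 * sqrt(3) / 20
R = 256/5*sqrt(3) m

256/5*sqrt(3) m


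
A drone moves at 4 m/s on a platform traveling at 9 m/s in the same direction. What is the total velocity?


Given: object velocity = 4 m/s, platform velocity = 9 m/s (same direction)
Using classical velocity addition: v_total = v_object + v_platform
v_total = 4 + 9
v_total = 13 m/s

13 m/s


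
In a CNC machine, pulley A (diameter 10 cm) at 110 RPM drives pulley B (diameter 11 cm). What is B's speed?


Given: D1 = 10 cm, w1 = 110 RPM, D2 = 11 cm
Using D1*w1 = D2*w2
w2 = D1*w1 / D2
w2 = 10*110 / 11
w2 = 1100 / 11
w2 = 100 RPM

100 RPM


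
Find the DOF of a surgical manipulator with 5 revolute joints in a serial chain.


Given: serial robot with 5 revolute joints
DOF contribution per joint type: revolute=1, prismatic=1, spherical=3, fixed=0
DOF = 5*1
DOF = 5

5


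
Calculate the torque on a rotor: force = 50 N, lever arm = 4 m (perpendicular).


Given: F = 50 N, r = 4 m, angle = 90 deg (perpendicular)
Using tau = F * r * sin(90)
sin(90) = 1
tau = 50 * 4 * 1
tau = 200 Nm

200 Nm


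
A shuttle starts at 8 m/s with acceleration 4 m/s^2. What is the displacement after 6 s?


Given: v0 = 8 m/s, a = 4 m/s^2, t = 6 s
Using s = v0*t + (1/2)*a*t^2
s = 8*6 + (1/2)*4*6^2
s = 48 + (1/2)*144
s = 48 + 72
s = 120

120 m


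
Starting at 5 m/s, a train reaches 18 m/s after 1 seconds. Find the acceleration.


Given: initial velocity v0 = 5 m/s, final velocity v = 18 m/s, time t = 1 s
Using a = (v - v0) / t
a = (18 - 5) / 1
a = 13 / 1
a = 13 m/s^2

13 m/s^2


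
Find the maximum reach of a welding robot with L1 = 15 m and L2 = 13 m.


Given: L1 = 15 m, L2 = 13 m
For a 2-link planar arm, max reach = L1 + L2 (fully extended)
Max reach = 15 + 13
Max reach = 28 m

28 m


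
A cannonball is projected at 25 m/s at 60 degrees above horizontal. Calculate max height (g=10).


Given: v0 = 25 m/s, theta = 60 deg, g = 10 m/s^2
sin^2(60) = 3/4
Using H = v0^2 * sin^2(theta) / (2*g)
H = 25^2 * 3/4 / (2*10)
H = 625 * 3/4 / 20
H = 1875/4 / 20
H = 375/16 m

375/16 m


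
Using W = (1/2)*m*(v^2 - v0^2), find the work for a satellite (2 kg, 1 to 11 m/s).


Given: m = 2 kg, v0 = 1 m/s, v = 11 m/s
Using W = (1/2)*m*(v^2 - v0^2)
v^2 = 11^2 = 121
v0^2 = 1^2 = 1
v^2 - v0^2 = 121 - 1 = 120
W = (1/2)*2*120 = 120 J

120 J


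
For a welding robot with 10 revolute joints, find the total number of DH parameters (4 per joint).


Given: 10 joints, 4 DH parameters per joint (d, theta, a, alpha)
Total DH parameters = number_of_joints * 4
Total = 10 * 4
Total = 40

40


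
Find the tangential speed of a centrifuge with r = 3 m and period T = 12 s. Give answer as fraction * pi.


Given: radius r = 3 m, period T = 12 s
Using v = 2*pi*r / T
v = 2*pi*3 / 12
v = 6*pi / 12
v = 1/2*pi m/s

1/2*pi m/s


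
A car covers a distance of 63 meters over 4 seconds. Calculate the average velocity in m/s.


Given: distance d = 63 m, time t = 4 s
Using v = d / t
v = 63 / 4
v = 63/4 m/s

63/4 m/s


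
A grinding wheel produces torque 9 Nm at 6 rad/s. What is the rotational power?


Given: tau = 9 Nm, omega = 6 rad/s
Using P = tau * omega
P = 9 * 6
P = 54 W

54 W


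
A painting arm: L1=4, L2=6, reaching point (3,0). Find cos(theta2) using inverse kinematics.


Given: L1 = 4, L2 = 6, target (x, y) = (3, 0)
Using cos(theta2) = (x^2 + y^2 - L1^2 - L2^2) / (2*L1*L2)
x^2 + y^2 = 3^2 + 0 = 9
L1^2 + L2^2 = 16 + 36 = 52
Numerator = 9 - 52 = -43
Denominator = 2*4*6 = 48
cos(theta2) = -43/48 = -43/48

-43/48


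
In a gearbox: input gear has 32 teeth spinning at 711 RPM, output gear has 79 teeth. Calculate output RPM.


Given: N1 = 32 teeth, w1 = 711 RPM, N2 = 79 teeth
Using N1*w1 = N2*w2
w2 = N1*w1 / N2
w2 = 32*711 / 79
w2 = 22752 / 79
w2 = 288 RPM

288 RPM


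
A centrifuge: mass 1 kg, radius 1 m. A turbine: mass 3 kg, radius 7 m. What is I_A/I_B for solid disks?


Given: M1=1 kg, R1=1 m, M2=3 kg, R2=7 m
For a disk: I = (1/2)*M*R^2, so I_A/I_B = (M1*R1^2)/(M2*R2^2)
M1*R1^2 = 1*1 = 1
M2*R2^2 = 3*49 = 147
I_A/I_B = 1/147 = 1/147

1/147


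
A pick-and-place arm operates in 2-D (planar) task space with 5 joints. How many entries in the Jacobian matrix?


Given: task space dimension = 2, joints = 5
Jacobian is a 2 x 5 matrix
Total entries = rows * columns
Total = 2 * 5
Total = 10

10


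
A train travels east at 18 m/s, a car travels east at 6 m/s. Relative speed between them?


Given: v_A = 18 m/s east, v_B = 6 m/s east
Both move in the same direction; relative speed = |v_A - v_B|
|18 - 6| = |12|
= 12 m/s

12 m/s


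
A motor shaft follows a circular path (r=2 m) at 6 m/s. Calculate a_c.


Given: v = 6 m/s, r = 2 m
Using a_c = v^2 / r
a_c = 6^2 / 2
a_c = 36 / 2
a_c = 18 m/s^2

18 m/s^2


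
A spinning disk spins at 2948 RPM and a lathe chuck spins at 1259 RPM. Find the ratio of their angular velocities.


Given: RPM_A = 2948, RPM_B = 1259
omega = 2*pi*RPM/60, so omega_A/omega_B = RPM_A / RPM_B
omega_A/omega_B = 2948 / 1259
omega_A/omega_B = 2948/1259

2948/1259


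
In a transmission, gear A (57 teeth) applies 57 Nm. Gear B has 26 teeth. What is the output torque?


Given: N1 = 57, N2 = 26, T1 = 57 Nm
Using T2/T1 = N2/N1
T2 = T1 * N2 / N1
T2 = 57 * 26 / 57
T2 = 1482 / 57
T2 = 26 Nm

26 Nm


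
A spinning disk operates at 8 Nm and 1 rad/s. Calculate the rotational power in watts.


Given: tau = 8 Nm, omega = 1 rad/s
Using P = tau * omega
P = 8 * 1
P = 8 W

8 W


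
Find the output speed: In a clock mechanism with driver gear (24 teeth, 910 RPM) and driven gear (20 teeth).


Given: N1 = 24 teeth, w1 = 910 RPM, N2 = 20 teeth
Using N1*w1 = N2*w2
w2 = N1*w1 / N2
w2 = 24*910 / 20
w2 = 21840 / 20
w2 = 1092 RPM

1092 RPM


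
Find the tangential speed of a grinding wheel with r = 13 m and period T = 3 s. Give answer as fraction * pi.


Given: radius r = 13 m, period T = 3 s
Using v = 2*pi*r / T
v = 2*pi*13 / 3
v = 26*pi / 3
v = 26/3*pi m/s

26/3*pi m/s


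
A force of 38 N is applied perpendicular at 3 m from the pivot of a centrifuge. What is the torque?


Given: F = 38 N, r = 3 m, angle = 90 deg (perpendicular)
Using tau = F * r * sin(90)
sin(90) = 1
tau = 38 * 3 * 1
tau = 114 Nm

114 Nm


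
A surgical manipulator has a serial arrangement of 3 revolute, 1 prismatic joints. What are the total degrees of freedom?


Given: serial robot with 3 revolute, 1 prismatic joints
DOF contribution per joint type: revolute=1, prismatic=1, spherical=3, fixed=0
DOF = 3*1 + 1*1
DOF = 4

4


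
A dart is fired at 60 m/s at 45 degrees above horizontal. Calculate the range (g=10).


Given: v0 = 60 m/s, theta = 45 deg, g = 10 m/s^2
sin(2*45) = sin(90) = 1
Using R = v0^2 * sin(2*theta) / g
R = 60^2 * 1 / 10
R = 3600 / 10
R = 360 m

360 m


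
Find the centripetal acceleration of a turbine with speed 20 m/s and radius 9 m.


Given: v = 20 m/s, r = 9 m
Using a_c = v^2 / r
a_c = 20^2 / 9
a_c = 400 / 9
a_c = 400/9 m/s^2

400/9 m/s^2


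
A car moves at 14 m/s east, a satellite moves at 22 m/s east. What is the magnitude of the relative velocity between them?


Given: v_A = 14 m/s east, v_B = 22 m/s east
Both move in the same direction; relative speed = |v_A - v_B|
|14 - 22| = |-8|
= 8 m/s

8 m/s


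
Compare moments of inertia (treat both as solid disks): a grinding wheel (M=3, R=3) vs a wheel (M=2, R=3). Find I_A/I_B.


Given: M1=3 kg, R1=3 m, M2=2 kg, R2=3 m
For a disk: I = (1/2)*M*R^2, so I_A/I_B = (M1*R1^2)/(M2*R2^2)
M1*R1^2 = 3*9 = 27
M2*R2^2 = 2*9 = 18
I_A/I_B = 27/18 = 3/2

3/2


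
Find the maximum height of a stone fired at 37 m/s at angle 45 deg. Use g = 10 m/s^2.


Given: v0 = 37 m/s, theta = 45 deg, g = 10 m/s^2
sin^2(45) = 1/2
Using H = v0^2 * sin^2(theta) / (2*g)
H = 37^2 * 1/2 / (2*10)
H = 1369 * 1/2 / 20
H = 1369/2 / 20
H = 1369/40 m

1369/40 m


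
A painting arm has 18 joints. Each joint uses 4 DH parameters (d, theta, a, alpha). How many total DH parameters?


Given: 18 joints, 4 DH parameters per joint (d, theta, a, alpha)
Total DH parameters = number_of_joints * 4
Total = 18 * 4
Total = 72

72


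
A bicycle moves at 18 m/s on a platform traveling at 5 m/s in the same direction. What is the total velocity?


Given: object velocity = 18 m/s, platform velocity = 5 m/s (same direction)
Using classical velocity addition: v_total = v_object + v_platform
v_total = 18 + 5
v_total = 23 m/s

23 m/s


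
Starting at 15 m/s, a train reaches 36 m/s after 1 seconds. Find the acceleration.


Given: initial velocity v0 = 15 m/s, final velocity v = 36 m/s, time t = 1 s
Using a = (v - v0) / t
a = (36 - 15) / 1
a = 21 / 1
a = 21 m/s^2

21 m/s^2


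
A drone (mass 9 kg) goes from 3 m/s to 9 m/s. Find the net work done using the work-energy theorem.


Given: m = 9 kg, v0 = 3 m/s, v = 9 m/s
Using W = (1/2)*m*(v^2 - v0^2)
v^2 = 9^2 = 81
v0^2 = 3^2 = 9
v^2 - v0^2 = 81 - 9 = 72
W = (1/2)*9*72 = 324 J

324 J


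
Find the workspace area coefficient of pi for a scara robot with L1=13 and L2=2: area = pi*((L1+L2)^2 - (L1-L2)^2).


Given: L1 = 13, L2 = 2
(L1+L2)^2 = (15)^2 = 225
(L1-L2)^2 = (11)^2 = 121
Difference = 225 - 121 = 104
This equals 4*L1*L2 = 4*13*2 = 104
Workspace area = 104*pi

104


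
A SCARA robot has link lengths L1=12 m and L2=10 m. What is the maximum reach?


Given: L1 = 12 m, L2 = 10 m
For a 2-link planar arm, max reach = L1 + L2 (fully extended)
Max reach = 12 + 10
Max reach = 22 m

22 m


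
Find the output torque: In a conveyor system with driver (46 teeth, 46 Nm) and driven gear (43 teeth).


Given: N1 = 46, N2 = 43, T1 = 46 Nm
Using T2/T1 = N2/N1
T2 = T1 * N2 / N1
T2 = 46 * 43 / 46
T2 = 1978 / 46
T2 = 43 Nm

43 Nm


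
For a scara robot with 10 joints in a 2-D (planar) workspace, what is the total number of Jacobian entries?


Given: task space dimension = 2, joints = 10
Jacobian is a 2 x 10 matrix
Total entries = rows * columns
Total = 2 * 10
Total = 20

20


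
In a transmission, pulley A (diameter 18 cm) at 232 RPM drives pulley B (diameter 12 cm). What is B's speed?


Given: D1 = 18 cm, w1 = 232 RPM, D2 = 12 cm
Using D1*w1 = D2*w2
w2 = D1*w1 / D2
w2 = 18*232 / 12
w2 = 4176 / 12
w2 = 348 RPM

348 RPM


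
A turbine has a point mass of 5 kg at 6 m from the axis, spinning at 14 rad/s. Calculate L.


Given: m = 5 kg, r = 6 m, omega = 14 rad/s
For a point mass: I = m*r^2
I = 5*6^2 = 5*36 = 180
L = I*omega = 180*14
L = 2520 kg*m^2/s

2520 kg*m^2/s


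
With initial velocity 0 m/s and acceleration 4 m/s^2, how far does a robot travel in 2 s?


Given: v0 = 0 m/s, a = 4 m/s^2, t = 2 s
Using s = v0*t + (1/2)*a*t^2
s = 0*2 + (1/2)*4*2^2
s = 0 + (1/2)*16
s = 0 + 8
s = 8

8 m


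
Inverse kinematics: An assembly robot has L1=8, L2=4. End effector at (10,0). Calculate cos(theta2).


Given: L1 = 8, L2 = 4, target (x, y) = (10, 0)
Using cos(theta2) = (x^2 + y^2 - L1^2 - L2^2) / (2*L1*L2)
x^2 + y^2 = 10^2 + 0 = 100
L1^2 + L2^2 = 64 + 16 = 80
Numerator = 100 - 80 = 20
Denominator = 2*8*4 = 64
cos(theta2) = 20/64 = 5/16

5/16


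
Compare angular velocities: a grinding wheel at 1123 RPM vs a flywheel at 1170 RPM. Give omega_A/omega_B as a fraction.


Given: RPM_A = 1123, RPM_B = 1170
omega = 2*pi*RPM/60, so omega_A/omega_B = RPM_A / RPM_B
omega_A/omega_B = 1123 / 1170
omega_A/omega_B = 1123/1170

1123/1170


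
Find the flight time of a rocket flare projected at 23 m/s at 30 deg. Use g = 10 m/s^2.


Given: v0 = 23 m/s, theta = 30 deg, g = 10 m/s^2
sin(30) = 1/2
Using T = 2*v0*sin(theta) / g
T = 2*23*1/2 / 10
T = 23 / 10
T = 23/10 s

23/10 s


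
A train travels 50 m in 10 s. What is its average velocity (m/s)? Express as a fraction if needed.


Given: distance d = 50 m, time t = 10 s
Using v = d / t
v = 50 / 10
v = 5 m/s

5 m/s


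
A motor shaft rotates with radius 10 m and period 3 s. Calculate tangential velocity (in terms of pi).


Given: radius r = 10 m, period T = 3 s
Using v = 2*pi*r / T
v = 2*pi*10 / 3
v = 20*pi / 3
v = 20/3*pi m/s

20/3*pi m/s


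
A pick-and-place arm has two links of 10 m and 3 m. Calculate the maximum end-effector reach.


Given: L1 = 10 m, L2 = 3 m
For a 2-link planar arm, max reach = L1 + L2 (fully extended)
Max reach = 10 + 3
Max reach = 13 m

13 m


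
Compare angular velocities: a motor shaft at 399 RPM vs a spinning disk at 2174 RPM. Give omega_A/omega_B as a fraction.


Given: RPM_A = 399, RPM_B = 2174
omega = 2*pi*RPM/60, so omega_A/omega_B = RPM_A / RPM_B
omega_A/omega_B = 399 / 2174
omega_A/omega_B = 399/2174

399/2174


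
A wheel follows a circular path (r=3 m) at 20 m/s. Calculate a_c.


Given: v = 20 m/s, r = 3 m
Using a_c = v^2 / r
a_c = 20^2 / 3
a_c = 400 / 3
a_c = 400/3 m/s^2

400/3 m/s^2


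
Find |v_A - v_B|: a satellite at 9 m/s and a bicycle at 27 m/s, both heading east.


Given: v_A = 9 m/s east, v_B = 27 m/s east
Both move in the same direction; relative speed = |v_A - v_B|
|9 - 27| = |-18|
= 18 m/s

18 m/s


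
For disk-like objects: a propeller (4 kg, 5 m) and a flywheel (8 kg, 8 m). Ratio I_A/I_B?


Given: M1=4 kg, R1=5 m, M2=8 kg, R2=8 m
For a disk: I = (1/2)*M*R^2, so I_A/I_B = (M1*R1^2)/(M2*R2^2)
M1*R1^2 = 4*25 = 100
M2*R2^2 = 8*64 = 512
I_A/I_B = 100/512 = 25/128

25/128


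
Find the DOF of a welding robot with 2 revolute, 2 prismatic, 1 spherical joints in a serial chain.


Given: serial robot with 2 revolute, 2 prismatic, 1 spherical joints
DOF contribution per joint type: revolute=1, prismatic=1, spherical=3, fixed=0
DOF = 2*1 + 2*1 + 1*3
DOF = 7

7


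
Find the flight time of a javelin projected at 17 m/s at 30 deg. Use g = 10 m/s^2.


Given: v0 = 17 m/s, theta = 30 deg, g = 10 m/s^2
sin(30) = 1/2
Using T = 2*v0*sin(theta) / g
T = 2*17*1/2 / 10
T = 17 / 10
T = 17/10 s

17/10 s


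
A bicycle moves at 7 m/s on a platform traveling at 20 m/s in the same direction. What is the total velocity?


Given: object velocity = 7 m/s, platform velocity = 20 m/s (same direction)
Using classical velocity addition: v_total = v_object + v_platform
v_total = 7 + 20
v_total = 27 m/s

27 m/s


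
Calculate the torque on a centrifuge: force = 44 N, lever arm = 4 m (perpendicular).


Given: F = 44 N, r = 4 m, angle = 90 deg (perpendicular)
Using tau = F * r * sin(90)
sin(90) = 1
tau = 44 * 4 * 1
tau = 176 Nm

176 Nm


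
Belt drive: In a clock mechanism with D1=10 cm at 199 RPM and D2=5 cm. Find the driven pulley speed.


Given: D1 = 10 cm, w1 = 199 RPM, D2 = 5 cm
Using D1*w1 = D2*w2
w2 = D1*w1 / D2
w2 = 10*199 / 5
w2 = 1990 / 5
w2 = 398 RPM

398 RPM


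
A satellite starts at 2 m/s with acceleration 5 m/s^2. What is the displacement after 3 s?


Given: v0 = 2 m/s, a = 5 m/s^2, t = 3 s
Using s = v0*t + (1/2)*a*t^2
s = 2*3 + (1/2)*5*3^2
s = 6 + (1/2)*45
s = 6 + 45/2
s = 57/2

57/2 m


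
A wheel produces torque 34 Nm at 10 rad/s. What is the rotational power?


Given: tau = 34 Nm, omega = 10 rad/s
Using P = tau * omega
P = 34 * 10
P = 340 W

340 W


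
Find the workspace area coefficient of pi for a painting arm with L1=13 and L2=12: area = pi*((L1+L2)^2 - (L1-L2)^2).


Given: L1 = 13, L2 = 12
(L1+L2)^2 = (25)^2 = 625
(L1-L2)^2 = (1)^2 = 1
Difference = 625 - 1 = 624
This equals 4*L1*L2 = 4*13*12 = 624
Workspace area = 624*pi

624


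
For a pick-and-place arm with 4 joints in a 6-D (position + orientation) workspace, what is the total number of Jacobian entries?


Given: task space dimension = 6, joints = 4
Jacobian is a 6 x 4 matrix
Total entries = rows * columns
Total = 6 * 4
Total = 24

24


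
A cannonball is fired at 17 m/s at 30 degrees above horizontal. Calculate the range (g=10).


Given: v0 = 17 m/s, theta = 30 deg, g = 10 m/s^2
sin(2*30) = sin(60) = sqrt(3)/2
Using R = v0^2 * sin(2*theta) / g
R = 17^2 * (sqrt(3)/2) / 10
R = 289 * sqrt(3) / 20
R = 289/20*sqrt(3) m

289/20*sqrt(3) m


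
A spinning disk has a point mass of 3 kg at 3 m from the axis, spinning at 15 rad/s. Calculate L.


Given: m = 3 kg, r = 3 m, omega = 15 rad/s
For a point mass: I = m*r^2
I = 3*3^2 = 3*9 = 27
L = I*omega = 27*15
L = 405 kg*m^2/s

405 kg*m^2/s


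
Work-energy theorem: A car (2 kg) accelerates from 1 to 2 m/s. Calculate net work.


Given: m = 2 kg, v0 = 1 m/s, v = 2 m/s
Using W = (1/2)*m*(v^2 - v0^2)
v^2 = 2^2 = 4
v0^2 = 1^2 = 1
v^2 - v0^2 = 4 - 1 = 3
W = (1/2)*2*3 = 3 J

3 J


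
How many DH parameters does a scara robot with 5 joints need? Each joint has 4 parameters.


Given: 5 joints, 4 DH parameters per joint (d, theta, a, alpha)
Total DH parameters = number_of_joints * 4
Total = 5 * 4
Total = 20

20


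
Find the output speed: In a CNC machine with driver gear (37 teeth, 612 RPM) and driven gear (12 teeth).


Given: N1 = 37 teeth, w1 = 612 RPM, N2 = 12 teeth
Using N1*w1 = N2*w2
w2 = N1*w1 / N2
w2 = 37*612 / 12
w2 = 22644 / 12
w2 = 1887 RPM

1887 RPM


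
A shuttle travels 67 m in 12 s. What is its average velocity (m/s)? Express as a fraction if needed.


Given: distance d = 67 m, time t = 12 s
Using v = d / t
v = 67 / 12
v = 67/12 m/s

67/12 m/s


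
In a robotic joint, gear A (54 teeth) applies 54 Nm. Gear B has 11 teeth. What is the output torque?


Given: N1 = 54, N2 = 11, T1 = 54 Nm
Using T2/T1 = N2/N1
T2 = T1 * N2 / N1
T2 = 54 * 11 / 54
T2 = 594 / 54
T2 = 11 Nm

11 Nm


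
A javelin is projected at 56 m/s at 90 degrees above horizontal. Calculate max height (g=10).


Given: v0 = 56 m/s, theta = 90 deg, g = 10 m/s^2
sin^2(90) = 1
Using H = v0^2 * sin^2(theta) / (2*g)
H = 56^2 * 1 / (2*10)
H = 3136 * 1 / 20
H = 3136 / 20
H = 784/5 m

784/5 m


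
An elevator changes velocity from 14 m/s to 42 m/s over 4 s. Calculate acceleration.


Given: initial velocity v0 = 14 m/s, final velocity v = 42 m/s, time t = 4 s
Using a = (v - v0) / t
a = (42 - 14) / 4
a = 28 / 4
a = 7 m/s^2

7 m/s^2


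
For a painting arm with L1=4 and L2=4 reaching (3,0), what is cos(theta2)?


Given: L1 = 4, L2 = 4, target (x, y) = (3, 0)
Using cos(theta2) = (x^2 + y^2 - L1^2 - L2^2) / (2*L1*L2)
x^2 + y^2 = 3^2 + 0 = 9
L1^2 + L2^2 = 16 + 16 = 32
Numerator = 9 - 32 = -23
Denominator = 2*4*4 = 32
cos(theta2) = -23/32 = -23/32

-23/32


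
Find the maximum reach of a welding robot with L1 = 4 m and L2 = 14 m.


Given: L1 = 4 m, L2 = 14 m
For a 2-link planar arm, max reach = L1 + L2 (fully extended)
Max reach = 4 + 14
Max reach = 18 m

18 m


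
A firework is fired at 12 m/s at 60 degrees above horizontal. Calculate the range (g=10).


Given: v0 = 12 m/s, theta = 60 deg, g = 10 m/s^2
sin(2*60) = sin(120) = sqrt(3)/2
Using R = v0^2 * sin(2*theta) / g
R = 12^2 * (sqrt(3)/2) / 10
R = 144 * sqrt(3) / 20
R = 36/5*sqrt(3) m

36/5*sqrt(3) m


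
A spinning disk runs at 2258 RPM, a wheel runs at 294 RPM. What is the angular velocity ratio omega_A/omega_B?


Given: RPM_A = 2258, RPM_B = 294
omega = 2*pi*RPM/60, so omega_A/omega_B = RPM_A / RPM_B
omega_A/omega_B = 2258 / 294
omega_A/omega_B = 1129/147

1129/147


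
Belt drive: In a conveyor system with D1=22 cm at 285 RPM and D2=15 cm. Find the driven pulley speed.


Given: D1 = 22 cm, w1 = 285 RPM, D2 = 15 cm
Using D1*w1 = D2*w2
w2 = D1*w1 / D2
w2 = 22*285 / 15
w2 = 6270 / 15
w2 = 418 RPM

418 RPM


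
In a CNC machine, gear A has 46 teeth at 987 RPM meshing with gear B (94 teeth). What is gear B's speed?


Given: N1 = 46 teeth, w1 = 987 RPM, N2 = 94 teeth
Using N1*w1 = N2*w2
w2 = N1*w1 / N2
w2 = 46*987 / 94
w2 = 45402 / 94
w2 = 483 RPM

483 RPM


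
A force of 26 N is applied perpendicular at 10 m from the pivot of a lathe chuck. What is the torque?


Given: F = 26 N, r = 10 m, angle = 90 deg (perpendicular)
Using tau = F * r * sin(90)
sin(90) = 1
tau = 26 * 10 * 1
tau = 260 Nm

260 Nm


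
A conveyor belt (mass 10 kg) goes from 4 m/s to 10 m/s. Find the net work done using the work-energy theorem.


Given: m = 10 kg, v0 = 4 m/s, v = 10 m/s
Using W = (1/2)*m*(v^2 - v0^2)
v^2 = 10^2 = 100
v0^2 = 4^2 = 16
v^2 - v0^2 = 100 - 16 = 84
W = (1/2)*10*84 = 420 J

420 J


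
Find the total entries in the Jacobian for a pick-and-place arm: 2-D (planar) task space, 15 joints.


Given: task space dimension = 2, joints = 15
Jacobian is a 2 x 15 matrix
Total entries = rows * columns
Total = 2 * 15
Total = 30

30


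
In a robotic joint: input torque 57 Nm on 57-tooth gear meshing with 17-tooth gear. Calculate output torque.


Given: N1 = 57, N2 = 17, T1 = 57 Nm
Using T2/T1 = N2/N1
T2 = T1 * N2 / N1
T2 = 57 * 17 / 57
T2 = 969 / 57
T2 = 17 Nm

17 Nm


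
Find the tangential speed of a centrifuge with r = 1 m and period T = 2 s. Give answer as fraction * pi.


Given: radius r = 1 m, period T = 2 s
Using v = 2*pi*r / T
v = 2*pi*1 / 2
v = 2*pi / 2
v = 1*pi m/s

1*pi m/s


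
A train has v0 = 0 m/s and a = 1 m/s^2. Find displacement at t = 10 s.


Given: v0 = 0 m/s, a = 1 m/s^2, t = 10 s
Using s = v0*t + (1/2)*a*t^2
s = 0*10 + (1/2)*1*10^2
s = 0 + (1/2)*100
s = 0 + 50
s = 50

50 m


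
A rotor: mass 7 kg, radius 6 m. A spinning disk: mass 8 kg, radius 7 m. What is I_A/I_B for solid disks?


Given: M1=7 kg, R1=6 m, M2=8 kg, R2=7 m
For a disk: I = (1/2)*M*R^2, so I_A/I_B = (M1*R1^2)/(M2*R2^2)
M1*R1^2 = 7*36 = 252
M2*R2^2 = 8*49 = 392
I_A/I_B = 252/392 = 9/14

9/14


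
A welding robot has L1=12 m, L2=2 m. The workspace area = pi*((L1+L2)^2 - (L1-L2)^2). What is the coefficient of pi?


Given: L1 = 12, L2 = 2
(L1+L2)^2 = (14)^2 = 196
(L1-L2)^2 = (10)^2 = 100
Difference = 196 - 100 = 96
This equals 4*L1*L2 = 4*12*2 = 96
Workspace area = 96*pi

96


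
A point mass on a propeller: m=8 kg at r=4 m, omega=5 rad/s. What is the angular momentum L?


Given: m = 8 kg, r = 4 m, omega = 5 rad/s
For a point mass: I = m*r^2
I = 8*4^2 = 8*16 = 128
L = I*omega = 128*5
L = 640 kg*m^2/s

640 kg*m^2/s


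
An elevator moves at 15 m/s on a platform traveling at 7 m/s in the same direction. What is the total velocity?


Given: object velocity = 15 m/s, platform velocity = 7 m/s (same direction)
Using classical velocity addition: v_total = v_object + v_platform
v_total = 15 + 7
v_total = 22 m/s

22 m/s


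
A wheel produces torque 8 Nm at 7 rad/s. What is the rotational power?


Given: tau = 8 Nm, omega = 7 rad/s
Using P = tau * omega
P = 8 * 7
P = 56 W

56 W


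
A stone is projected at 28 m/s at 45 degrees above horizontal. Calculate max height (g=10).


Given: v0 = 28 m/s, theta = 45 deg, g = 10 m/s^2
sin^2(45) = 1/2
Using H = v0^2 * sin^2(theta) / (2*g)
H = 28^2 * 1/2 / (2*10)
H = 784 * 1/2 / 20
H = 392 / 20
H = 98/5 m

98/5 m


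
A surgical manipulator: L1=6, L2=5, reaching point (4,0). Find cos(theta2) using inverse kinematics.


Given: L1 = 6, L2 = 5, target (x, y) = (4, 0)
Using cos(theta2) = (x^2 + y^2 - L1^2 - L2^2) / (2*L1*L2)
x^2 + y^2 = 4^2 + 0 = 16
L1^2 + L2^2 = 36 + 25 = 61
Numerator = 16 - 61 = -45
Denominator = 2*6*5 = 60
cos(theta2) = -45/60 = -3/4

-3/4


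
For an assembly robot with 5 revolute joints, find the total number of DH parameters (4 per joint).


Given: 5 joints, 4 DH parameters per joint (d, theta, a, alpha)
Total DH parameters = number_of_joints * 4
Total = 5 * 4
Total = 20

20


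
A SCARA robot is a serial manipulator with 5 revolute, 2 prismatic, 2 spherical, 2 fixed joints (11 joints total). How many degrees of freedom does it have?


Given: serial robot with 5 revolute, 2 prismatic, 2 spherical, 2 fixed joints
DOF contribution per joint type: revolute=1, prismatic=1, spherical=3, fixed=0
DOF = 5*1 + 2*1 + 2*3 + 2*0
DOF = 13

13


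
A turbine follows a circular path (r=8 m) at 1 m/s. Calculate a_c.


Given: v = 1 m/s, r = 8 m
Using a_c = v^2 / r
a_c = 1^2 / 8
a_c = 1 / 8
a_c = 1/8 m/s^2

1/8 m/s^2


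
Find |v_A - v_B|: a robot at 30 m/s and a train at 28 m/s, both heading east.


Given: v_A = 30 m/s east, v_B = 28 m/s east
Both move in the same direction; relative speed = |v_A - v_B|
|30 - 28| = |2|
= 2 m/s

2 m/s


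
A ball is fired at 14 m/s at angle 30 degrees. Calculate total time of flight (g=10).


Given: v0 = 14 m/s, theta = 30 deg, g = 10 m/s^2
sin(30) = 1/2
Using T = 2*v0*sin(theta) / g
T = 2*14*1/2 / 10
T = 14 / 10
T = 7/5 s

7/5 s


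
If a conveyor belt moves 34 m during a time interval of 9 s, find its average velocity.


Given: distance d = 34 m, time t = 9 s
Using v = d / t
v = 34 / 9
v = 34/9 m/s

34/9 m/s


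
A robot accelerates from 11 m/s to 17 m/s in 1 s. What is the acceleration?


Given: initial velocity v0 = 11 m/s, final velocity v = 17 m/s, time t = 1 s
Using a = (v - v0) / t
a = (17 - 11) / 1
a = 6 / 1
a = 6 m/s^2

6 m/s^2


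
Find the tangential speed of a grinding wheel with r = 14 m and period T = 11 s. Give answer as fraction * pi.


Given: radius r = 14 m, period T = 11 s
Using v = 2*pi*r / T
v = 2*pi*14 / 11
v = 28*pi / 11
v = 28/11*pi m/s

28/11*pi m/s


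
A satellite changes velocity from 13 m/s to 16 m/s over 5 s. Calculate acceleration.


Given: initial velocity v0 = 13 m/s, final velocity v = 16 m/s, time t = 5 s
Using a = (v - v0) / t
a = (16 - 13) / 5
a = 3 / 5
a = 3/5 m/s^2

3/5 m/s^2


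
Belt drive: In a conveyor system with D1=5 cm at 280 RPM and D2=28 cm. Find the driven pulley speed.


Given: D1 = 5 cm, w1 = 280 RPM, D2 = 28 cm
Using D1*w1 = D2*w2
w2 = D1*w1 / D2
w2 = 5*280 / 28
w2 = 1400 / 28
w2 = 50 RPM

50 RPM


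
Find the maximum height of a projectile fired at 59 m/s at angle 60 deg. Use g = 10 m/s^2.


Given: v0 = 59 m/s, theta = 60 deg, g = 10 m/s^2
sin^2(60) = 3/4
Using H = v0^2 * sin^2(theta) / (2*g)
H = 59^2 * 3/4 / (2*10)
H = 3481 * 3/4 / 20
H = 10443/4 / 20
H = 10443/80 m

10443/80 m


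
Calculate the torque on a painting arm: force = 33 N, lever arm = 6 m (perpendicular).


Given: F = 33 N, r = 6 m, angle = 90 deg (perpendicular)
Using tau = F * r * sin(90)
sin(90) = 1
tau = 33 * 6 * 1
tau = 198 Nm

198 Nm


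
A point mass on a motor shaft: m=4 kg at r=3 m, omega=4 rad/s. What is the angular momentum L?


Given: m = 4 kg, r = 3 m, omega = 4 rad/s
For a point mass: I = m*r^2
I = 4*3^2 = 4*9 = 36
L = I*omega = 36*4
L = 144 kg*m^2/s

144 kg*m^2/s


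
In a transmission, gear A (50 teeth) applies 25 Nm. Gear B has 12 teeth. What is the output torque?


Given: N1 = 50, N2 = 12, T1 = 25 Nm
Using T2/T1 = N2/N1
T2 = T1 * N2 / N1
T2 = 25 * 12 / 50
T2 = 300 / 50
T2 = 6 Nm

6 Nm


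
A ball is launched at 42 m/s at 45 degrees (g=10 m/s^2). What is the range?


Given: v0 = 42 m/s, theta = 45 deg, g = 10 m/s^2
sin(2*45) = sin(90) = 1
Using R = v0^2 * sin(2*theta) / g
R = 42^2 * 1 / 10
R = 1764 / 10
R = 882/5 m

882/5 m


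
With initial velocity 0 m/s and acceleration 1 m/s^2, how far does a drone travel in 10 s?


Given: v0 = 0 m/s, a = 1 m/s^2, t = 10 s
Using s = v0*t + (1/2)*a*t^2
s = 0*10 + (1/2)*1*10^2
s = 0 + (1/2)*100
s = 0 + 50
s = 50

50 m


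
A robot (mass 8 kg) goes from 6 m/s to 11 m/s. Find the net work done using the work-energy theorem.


Given: m = 8 kg, v0 = 6 m/s, v = 11 m/s
Using W = (1/2)*m*(v^2 - v0^2)
v^2 = 11^2 = 121
v0^2 = 6^2 = 36
v^2 - v0^2 = 121 - 36 = 85
W = (1/2)*8*85 = 340 J

340 J


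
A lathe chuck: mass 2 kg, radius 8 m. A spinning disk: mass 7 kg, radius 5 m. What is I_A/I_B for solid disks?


Given: M1=2 kg, R1=8 m, M2=7 kg, R2=5 m
For a disk: I = (1/2)*M*R^2, so I_A/I_B = (M1*R1^2)/(M2*R2^2)
M1*R1^2 = 2*64 = 128
M2*R2^2 = 7*25 = 175
I_A/I_B = 128/175 = 128/175

128/175


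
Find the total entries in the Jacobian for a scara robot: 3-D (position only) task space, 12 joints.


Given: task space dimension = 3, joints = 12
Jacobian is a 3 x 12 matrix
Total entries = rows * columns
Total = 3 * 12
Total = 36

36


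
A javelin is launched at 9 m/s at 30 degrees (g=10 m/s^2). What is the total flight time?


Given: v0 = 9 m/s, theta = 30 deg, g = 10 m/s^2
sin(30) = 1/2
Using T = 2*v0*sin(theta) / g
T = 2*9*1/2 / 10
T = 9 / 10
T = 9/10 s

9/10 s


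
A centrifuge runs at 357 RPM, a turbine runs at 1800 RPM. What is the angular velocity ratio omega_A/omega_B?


Given: RPM_A = 357, RPM_B = 1800
omega = 2*pi*RPM/60, so omega_A/omega_B = RPM_A / RPM_B
omega_A/omega_B = 357 / 1800
omega_A/omega_B = 119/600

119/600


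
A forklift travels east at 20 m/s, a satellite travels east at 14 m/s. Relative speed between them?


Given: v_A = 20 m/s east, v_B = 14 m/s east
Both move in the same direction; relative speed = |v_A - v_B|
|20 - 14| = |6|
= 6 m/s

6 m/s


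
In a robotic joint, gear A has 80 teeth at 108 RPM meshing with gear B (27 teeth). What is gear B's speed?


Given: N1 = 80 teeth, w1 = 108 RPM, N2 = 27 teeth
Using N1*w1 = N2*w2
w2 = N1*w1 / N2
w2 = 80*108 / 27
w2 = 8640 / 27
w2 = 320 RPM

320 RPM


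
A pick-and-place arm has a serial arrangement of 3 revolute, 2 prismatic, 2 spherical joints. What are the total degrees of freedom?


Given: serial robot with 3 revolute, 2 prismatic, 2 spherical joints
DOF contribution per joint type: revolute=1, prismatic=1, spherical=3, fixed=0
DOF = 3*1 + 2*1 + 2*3
DOF = 11

11


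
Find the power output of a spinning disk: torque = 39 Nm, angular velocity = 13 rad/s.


Given: tau = 39 Nm, omega = 13 rad/s
Using P = tau * omega
P = 39 * 13
P = 507 W

507 W


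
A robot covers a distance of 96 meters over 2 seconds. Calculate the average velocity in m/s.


Given: distance d = 96 m, time t = 2 s
Using v = d / t
v = 96 / 2
v = 48 m/s

48 m/s


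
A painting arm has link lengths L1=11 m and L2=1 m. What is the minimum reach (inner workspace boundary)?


Given: L1 = 11 m, L2 = 1 m
For a 2-link planar arm, min reach = |L1 - L2| (second link folded back)
Min reach = |11 - 1|
Min reach = 10 m

10 m


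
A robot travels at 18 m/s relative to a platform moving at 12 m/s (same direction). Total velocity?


Given: object velocity = 18 m/s, platform velocity = 12 m/s (same direction)
Using classical velocity addition: v_total = v_object + v_platform
v_total = 18 + 12
v_total = 30 m/s

30 m/s


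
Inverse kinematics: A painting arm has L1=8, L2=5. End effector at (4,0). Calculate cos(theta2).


Given: L1 = 8, L2 = 5, target (x, y) = (4, 0)
Using cos(theta2) = (x^2 + y^2 - L1^2 - L2^2) / (2*L1*L2)
x^2 + y^2 = 4^2 + 0 = 16
L1^2 + L2^2 = 64 + 25 = 89
Numerator = 16 - 89 = -73
Denominator = 2*8*5 = 80
cos(theta2) = -73/80 = -73/80

-73/80


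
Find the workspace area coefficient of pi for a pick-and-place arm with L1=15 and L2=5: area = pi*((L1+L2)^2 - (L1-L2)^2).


Given: L1 = 15, L2 = 5
(L1+L2)^2 = (20)^2 = 400
(L1-L2)^2 = (10)^2 = 100
Difference = 400 - 100 = 300
This equals 4*L1*L2 = 4*15*5 = 300
Workspace area = 300*pi

300


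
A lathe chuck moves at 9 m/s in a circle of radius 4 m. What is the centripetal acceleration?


Given: v = 9 m/s, r = 4 m
Using a_c = v^2 / r
a_c = 9^2 / 4
a_c = 81 / 4
a_c = 81/4 m/s^2

81/4 m/s^2


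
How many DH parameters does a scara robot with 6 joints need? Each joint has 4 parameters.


Given: 6 joints, 4 DH parameters per joint (d, theta, a, alpha)
Total DH parameters = number_of_joints * 4
Total = 6 * 4
Total = 24

24
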